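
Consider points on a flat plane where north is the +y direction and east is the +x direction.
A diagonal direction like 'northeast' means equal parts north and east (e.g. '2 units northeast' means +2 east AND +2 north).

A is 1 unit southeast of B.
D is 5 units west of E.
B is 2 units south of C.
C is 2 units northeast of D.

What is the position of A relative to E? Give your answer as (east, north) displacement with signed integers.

Answer: A is at (east=-2, north=-1) relative to E.

Derivation:
Place E at the origin (east=0, north=0).
  D is 5 units west of E: delta (east=-5, north=+0); D at (east=-5, north=0).
  C is 2 units northeast of D: delta (east=+2, north=+2); C at (east=-3, north=2).
  B is 2 units south of C: delta (east=+0, north=-2); B at (east=-3, north=0).
  A is 1 unit southeast of B: delta (east=+1, north=-1); A at (east=-2, north=-1).
Therefore A relative to E: (east=-2, north=-1).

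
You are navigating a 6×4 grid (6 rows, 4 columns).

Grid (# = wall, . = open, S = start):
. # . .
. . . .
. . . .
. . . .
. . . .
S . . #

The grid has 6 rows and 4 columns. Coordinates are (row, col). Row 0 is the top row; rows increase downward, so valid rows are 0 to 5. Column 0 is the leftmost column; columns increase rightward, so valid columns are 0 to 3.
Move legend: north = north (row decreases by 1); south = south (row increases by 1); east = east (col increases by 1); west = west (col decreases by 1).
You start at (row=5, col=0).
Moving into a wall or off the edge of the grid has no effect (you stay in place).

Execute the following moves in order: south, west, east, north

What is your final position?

Start: (row=5, col=0)
  south (south): blocked, stay at (row=5, col=0)
  west (west): blocked, stay at (row=5, col=0)
  east (east): (row=5, col=0) -> (row=5, col=1)
  north (north): (row=5, col=1) -> (row=4, col=1)
Final: (row=4, col=1)

Answer: Final position: (row=4, col=1)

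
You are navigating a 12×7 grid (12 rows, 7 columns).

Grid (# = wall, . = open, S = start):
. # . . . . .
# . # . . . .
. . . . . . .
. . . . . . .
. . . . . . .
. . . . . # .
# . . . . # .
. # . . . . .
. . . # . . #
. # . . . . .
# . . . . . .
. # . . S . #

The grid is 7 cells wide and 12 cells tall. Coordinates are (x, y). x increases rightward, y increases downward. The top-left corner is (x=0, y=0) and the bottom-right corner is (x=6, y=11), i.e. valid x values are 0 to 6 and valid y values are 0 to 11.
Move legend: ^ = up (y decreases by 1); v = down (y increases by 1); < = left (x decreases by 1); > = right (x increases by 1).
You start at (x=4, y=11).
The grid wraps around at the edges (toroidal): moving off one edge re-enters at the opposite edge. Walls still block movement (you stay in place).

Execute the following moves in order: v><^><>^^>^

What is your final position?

Start: (x=4, y=11)
  v (down): (x=4, y=11) -> (x=4, y=0)
  > (right): (x=4, y=0) -> (x=5, y=0)
  < (left): (x=5, y=0) -> (x=4, y=0)
  ^ (up): (x=4, y=0) -> (x=4, y=11)
  > (right): (x=4, y=11) -> (x=5, y=11)
  < (left): (x=5, y=11) -> (x=4, y=11)
  > (right): (x=4, y=11) -> (x=5, y=11)
  ^ (up): (x=5, y=11) -> (x=5, y=10)
  ^ (up): (x=5, y=10) -> (x=5, y=9)
  > (right): (x=5, y=9) -> (x=6, y=9)
  ^ (up): blocked, stay at (x=6, y=9)
Final: (x=6, y=9)

Answer: Final position: (x=6, y=9)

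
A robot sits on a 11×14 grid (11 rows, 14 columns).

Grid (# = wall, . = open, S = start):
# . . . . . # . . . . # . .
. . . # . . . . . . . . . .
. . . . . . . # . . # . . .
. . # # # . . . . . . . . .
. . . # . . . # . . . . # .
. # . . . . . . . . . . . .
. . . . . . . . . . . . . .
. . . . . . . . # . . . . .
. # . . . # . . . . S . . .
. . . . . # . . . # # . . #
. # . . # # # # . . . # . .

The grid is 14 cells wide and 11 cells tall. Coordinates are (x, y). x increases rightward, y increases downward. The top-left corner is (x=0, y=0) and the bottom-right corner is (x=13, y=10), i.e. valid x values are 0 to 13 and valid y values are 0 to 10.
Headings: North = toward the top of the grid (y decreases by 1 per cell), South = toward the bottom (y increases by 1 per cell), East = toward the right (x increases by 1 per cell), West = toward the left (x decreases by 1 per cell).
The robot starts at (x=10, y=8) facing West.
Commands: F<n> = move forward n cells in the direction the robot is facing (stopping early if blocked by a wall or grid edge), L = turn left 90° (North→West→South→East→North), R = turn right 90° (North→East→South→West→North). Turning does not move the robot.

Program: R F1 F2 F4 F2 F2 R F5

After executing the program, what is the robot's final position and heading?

Start: (x=10, y=8), facing West
  R: turn right, now facing North
  F1: move forward 1, now at (x=10, y=7)
  F2: move forward 2, now at (x=10, y=5)
  F4: move forward 2/4 (blocked), now at (x=10, y=3)
  F2: move forward 0/2 (blocked), now at (x=10, y=3)
  F2: move forward 0/2 (blocked), now at (x=10, y=3)
  R: turn right, now facing East
  F5: move forward 3/5 (blocked), now at (x=13, y=3)
Final: (x=13, y=3), facing East

Answer: Final position: (x=13, y=3), facing East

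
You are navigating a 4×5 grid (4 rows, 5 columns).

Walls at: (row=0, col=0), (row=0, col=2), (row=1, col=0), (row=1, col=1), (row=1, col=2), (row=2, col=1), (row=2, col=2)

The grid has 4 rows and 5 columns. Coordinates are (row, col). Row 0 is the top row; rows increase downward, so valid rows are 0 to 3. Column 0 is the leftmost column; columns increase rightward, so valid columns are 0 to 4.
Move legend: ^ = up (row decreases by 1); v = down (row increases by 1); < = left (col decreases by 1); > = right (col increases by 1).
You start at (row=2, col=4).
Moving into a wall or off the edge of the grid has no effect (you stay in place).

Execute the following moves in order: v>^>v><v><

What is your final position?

Answer: Final position: (row=3, col=3)

Derivation:
Start: (row=2, col=4)
  v (down): (row=2, col=4) -> (row=3, col=4)
  > (right): blocked, stay at (row=3, col=4)
  ^ (up): (row=3, col=4) -> (row=2, col=4)
  > (right): blocked, stay at (row=2, col=4)
  v (down): (row=2, col=4) -> (row=3, col=4)
  > (right): blocked, stay at (row=3, col=4)
  < (left): (row=3, col=4) -> (row=3, col=3)
  v (down): blocked, stay at (row=3, col=3)
  > (right): (row=3, col=3) -> (row=3, col=4)
  < (left): (row=3, col=4) -> (row=3, col=3)
Final: (row=3, col=3)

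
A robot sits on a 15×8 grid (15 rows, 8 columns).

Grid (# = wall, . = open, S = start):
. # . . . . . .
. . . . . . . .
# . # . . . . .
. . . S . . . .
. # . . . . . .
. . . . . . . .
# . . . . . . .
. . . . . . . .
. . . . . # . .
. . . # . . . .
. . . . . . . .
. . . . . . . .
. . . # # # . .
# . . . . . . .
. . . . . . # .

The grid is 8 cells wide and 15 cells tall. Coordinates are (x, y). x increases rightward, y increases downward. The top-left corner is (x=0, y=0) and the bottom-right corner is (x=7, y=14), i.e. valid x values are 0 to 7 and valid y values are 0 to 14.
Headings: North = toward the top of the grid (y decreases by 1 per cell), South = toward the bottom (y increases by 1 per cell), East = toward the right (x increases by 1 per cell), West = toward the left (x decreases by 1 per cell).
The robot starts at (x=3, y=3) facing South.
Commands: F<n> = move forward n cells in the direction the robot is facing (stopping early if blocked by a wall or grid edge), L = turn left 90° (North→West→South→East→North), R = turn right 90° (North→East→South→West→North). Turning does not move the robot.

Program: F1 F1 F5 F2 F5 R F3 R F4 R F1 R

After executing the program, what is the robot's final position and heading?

Answer: Final position: (x=1, y=7), facing South

Derivation:
Start: (x=3, y=3), facing South
  F1: move forward 1, now at (x=3, y=4)
  F1: move forward 1, now at (x=3, y=5)
  F5: move forward 3/5 (blocked), now at (x=3, y=8)
  F2: move forward 0/2 (blocked), now at (x=3, y=8)
  F5: move forward 0/5 (blocked), now at (x=3, y=8)
  R: turn right, now facing West
  F3: move forward 3, now at (x=0, y=8)
  R: turn right, now facing North
  F4: move forward 1/4 (blocked), now at (x=0, y=7)
  R: turn right, now facing East
  F1: move forward 1, now at (x=1, y=7)
  R: turn right, now facing South
Final: (x=1, y=7), facing South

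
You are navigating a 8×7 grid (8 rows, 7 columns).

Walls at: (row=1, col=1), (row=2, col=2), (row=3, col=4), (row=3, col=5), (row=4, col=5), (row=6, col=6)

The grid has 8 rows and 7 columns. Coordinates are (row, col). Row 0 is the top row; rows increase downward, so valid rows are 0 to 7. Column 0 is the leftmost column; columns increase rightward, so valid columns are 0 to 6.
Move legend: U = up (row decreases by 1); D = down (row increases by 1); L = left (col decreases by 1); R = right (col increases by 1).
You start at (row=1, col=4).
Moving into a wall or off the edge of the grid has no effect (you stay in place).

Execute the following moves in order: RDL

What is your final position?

Start: (row=1, col=4)
  R (right): (row=1, col=4) -> (row=1, col=5)
  D (down): (row=1, col=5) -> (row=2, col=5)
  L (left): (row=2, col=5) -> (row=2, col=4)
Final: (row=2, col=4)

Answer: Final position: (row=2, col=4)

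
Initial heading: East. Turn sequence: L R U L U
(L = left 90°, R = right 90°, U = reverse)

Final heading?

Answer: Final heading: North

Derivation:
Start: East
  L (left (90° counter-clockwise)) -> North
  R (right (90° clockwise)) -> East
  U (U-turn (180°)) -> West
  L (left (90° counter-clockwise)) -> South
  U (U-turn (180°)) -> North
Final: North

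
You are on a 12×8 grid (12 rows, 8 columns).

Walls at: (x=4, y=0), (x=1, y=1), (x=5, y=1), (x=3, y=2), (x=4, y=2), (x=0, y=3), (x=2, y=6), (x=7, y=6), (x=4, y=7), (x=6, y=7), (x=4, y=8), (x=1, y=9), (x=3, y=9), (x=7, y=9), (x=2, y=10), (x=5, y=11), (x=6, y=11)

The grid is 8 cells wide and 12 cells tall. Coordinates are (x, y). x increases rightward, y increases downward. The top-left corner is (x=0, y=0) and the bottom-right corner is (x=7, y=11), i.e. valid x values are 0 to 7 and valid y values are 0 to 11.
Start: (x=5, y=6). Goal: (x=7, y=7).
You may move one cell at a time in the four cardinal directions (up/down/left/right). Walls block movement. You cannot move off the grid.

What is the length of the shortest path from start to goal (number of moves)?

Answer: Shortest path length: 5

Derivation:
BFS from (x=5, y=6) until reaching (x=7, y=7):
  Distance 0: (x=5, y=6)
  Distance 1: (x=5, y=5), (x=4, y=6), (x=6, y=6), (x=5, y=7)
  Distance 2: (x=5, y=4), (x=4, y=5), (x=6, y=5), (x=3, y=6), (x=5, y=8)
  Distance 3: (x=5, y=3), (x=4, y=4), (x=6, y=4), (x=3, y=5), (x=7, y=5), (x=3, y=7), (x=6, y=8), (x=5, y=9)
  Distance 4: (x=5, y=2), (x=4, y=3), (x=6, y=3), (x=3, y=4), (x=7, y=4), (x=2, y=5), (x=2, y=7), (x=3, y=8), (x=7, y=8), (x=4, y=9), (x=6, y=9), (x=5, y=10)
  Distance 5: (x=6, y=2), (x=3, y=3), (x=7, y=3), (x=2, y=4), (x=1, y=5), (x=1, y=7), (x=7, y=7), (x=2, y=8), (x=4, y=10), (x=6, y=10)  <- goal reached here
One shortest path (5 moves): (x=5, y=6) -> (x=5, y=7) -> (x=5, y=8) -> (x=6, y=8) -> (x=7, y=8) -> (x=7, y=7)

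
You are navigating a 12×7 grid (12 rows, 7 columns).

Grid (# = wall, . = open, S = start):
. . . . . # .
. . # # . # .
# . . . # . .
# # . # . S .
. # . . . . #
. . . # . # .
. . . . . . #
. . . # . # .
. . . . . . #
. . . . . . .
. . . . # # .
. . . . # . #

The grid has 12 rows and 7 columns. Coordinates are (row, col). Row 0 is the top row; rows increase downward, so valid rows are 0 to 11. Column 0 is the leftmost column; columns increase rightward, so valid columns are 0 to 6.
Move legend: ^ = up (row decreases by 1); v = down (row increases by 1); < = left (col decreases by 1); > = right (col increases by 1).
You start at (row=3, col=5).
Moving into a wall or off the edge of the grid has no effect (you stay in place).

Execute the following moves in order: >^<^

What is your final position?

Answer: Final position: (row=2, col=5)

Derivation:
Start: (row=3, col=5)
  > (right): (row=3, col=5) -> (row=3, col=6)
  ^ (up): (row=3, col=6) -> (row=2, col=6)
  < (left): (row=2, col=6) -> (row=2, col=5)
  ^ (up): blocked, stay at (row=2, col=5)
Final: (row=2, col=5)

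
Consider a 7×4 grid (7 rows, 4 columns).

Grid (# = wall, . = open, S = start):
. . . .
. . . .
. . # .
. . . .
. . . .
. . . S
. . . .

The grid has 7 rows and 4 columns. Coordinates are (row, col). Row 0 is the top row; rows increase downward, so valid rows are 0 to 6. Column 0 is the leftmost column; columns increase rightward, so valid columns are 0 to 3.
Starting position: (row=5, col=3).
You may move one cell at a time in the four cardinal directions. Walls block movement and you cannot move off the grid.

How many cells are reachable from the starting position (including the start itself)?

Answer: Reachable cells: 27

Derivation:
BFS flood-fill from (row=5, col=3):
  Distance 0: (row=5, col=3)
  Distance 1: (row=4, col=3), (row=5, col=2), (row=6, col=3)
  Distance 2: (row=3, col=3), (row=4, col=2), (row=5, col=1), (row=6, col=2)
  Distance 3: (row=2, col=3), (row=3, col=2), (row=4, col=1), (row=5, col=0), (row=6, col=1)
  Distance 4: (row=1, col=3), (row=3, col=1), (row=4, col=0), (row=6, col=0)
  Distance 5: (row=0, col=3), (row=1, col=2), (row=2, col=1), (row=3, col=0)
  Distance 6: (row=0, col=2), (row=1, col=1), (row=2, col=0)
  Distance 7: (row=0, col=1), (row=1, col=0)
  Distance 8: (row=0, col=0)
Total reachable: 27 (grid has 27 open cells total)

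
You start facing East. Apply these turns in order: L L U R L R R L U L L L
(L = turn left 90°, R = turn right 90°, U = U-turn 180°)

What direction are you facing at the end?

Answer: Final heading: East

Derivation:
Start: East
  L (left (90° counter-clockwise)) -> North
  L (left (90° counter-clockwise)) -> West
  U (U-turn (180°)) -> East
  R (right (90° clockwise)) -> South
  L (left (90° counter-clockwise)) -> East
  R (right (90° clockwise)) -> South
  R (right (90° clockwise)) -> West
  L (left (90° counter-clockwise)) -> South
  U (U-turn (180°)) -> North
  L (left (90° counter-clockwise)) -> West
  L (left (90° counter-clockwise)) -> South
  L (left (90° counter-clockwise)) -> East
Final: East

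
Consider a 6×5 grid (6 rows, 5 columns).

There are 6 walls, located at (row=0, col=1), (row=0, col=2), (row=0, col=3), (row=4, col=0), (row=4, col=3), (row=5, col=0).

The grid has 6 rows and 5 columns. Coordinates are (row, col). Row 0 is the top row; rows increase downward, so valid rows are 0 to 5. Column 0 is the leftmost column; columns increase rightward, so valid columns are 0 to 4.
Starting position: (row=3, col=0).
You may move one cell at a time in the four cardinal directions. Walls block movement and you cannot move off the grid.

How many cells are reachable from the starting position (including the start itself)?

BFS flood-fill from (row=3, col=0):
  Distance 0: (row=3, col=0)
  Distance 1: (row=2, col=0), (row=3, col=1)
  Distance 2: (row=1, col=0), (row=2, col=1), (row=3, col=2), (row=4, col=1)
  Distance 3: (row=0, col=0), (row=1, col=1), (row=2, col=2), (row=3, col=3), (row=4, col=2), (row=5, col=1)
  Distance 4: (row=1, col=2), (row=2, col=3), (row=3, col=4), (row=5, col=2)
  Distance 5: (row=1, col=3), (row=2, col=4), (row=4, col=4), (row=5, col=3)
  Distance 6: (row=1, col=4), (row=5, col=4)
  Distance 7: (row=0, col=4)
Total reachable: 24 (grid has 24 open cells total)

Answer: Reachable cells: 24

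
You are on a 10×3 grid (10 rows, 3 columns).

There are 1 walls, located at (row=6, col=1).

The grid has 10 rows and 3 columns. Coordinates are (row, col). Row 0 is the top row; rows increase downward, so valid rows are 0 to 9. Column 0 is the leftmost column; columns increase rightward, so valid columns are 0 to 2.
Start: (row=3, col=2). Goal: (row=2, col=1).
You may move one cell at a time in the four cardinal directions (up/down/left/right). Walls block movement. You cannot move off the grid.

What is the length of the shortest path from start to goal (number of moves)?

BFS from (row=3, col=2) until reaching (row=2, col=1):
  Distance 0: (row=3, col=2)
  Distance 1: (row=2, col=2), (row=3, col=1), (row=4, col=2)
  Distance 2: (row=1, col=2), (row=2, col=1), (row=3, col=0), (row=4, col=1), (row=5, col=2)  <- goal reached here
One shortest path (2 moves): (row=3, col=2) -> (row=3, col=1) -> (row=2, col=1)

Answer: Shortest path length: 2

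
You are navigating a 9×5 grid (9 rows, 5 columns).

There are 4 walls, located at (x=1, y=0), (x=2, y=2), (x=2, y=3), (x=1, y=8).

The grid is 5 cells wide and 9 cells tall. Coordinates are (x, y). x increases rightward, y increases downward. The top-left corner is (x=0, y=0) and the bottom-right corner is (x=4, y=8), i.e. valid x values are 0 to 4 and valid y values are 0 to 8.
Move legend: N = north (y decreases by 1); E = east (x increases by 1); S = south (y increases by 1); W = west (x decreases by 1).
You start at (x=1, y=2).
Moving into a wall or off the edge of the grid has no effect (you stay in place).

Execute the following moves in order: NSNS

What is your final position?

Start: (x=1, y=2)
  N (north): (x=1, y=2) -> (x=1, y=1)
  S (south): (x=1, y=1) -> (x=1, y=2)
  N (north): (x=1, y=2) -> (x=1, y=1)
  S (south): (x=1, y=1) -> (x=1, y=2)
Final: (x=1, y=2)

Answer: Final position: (x=1, y=2)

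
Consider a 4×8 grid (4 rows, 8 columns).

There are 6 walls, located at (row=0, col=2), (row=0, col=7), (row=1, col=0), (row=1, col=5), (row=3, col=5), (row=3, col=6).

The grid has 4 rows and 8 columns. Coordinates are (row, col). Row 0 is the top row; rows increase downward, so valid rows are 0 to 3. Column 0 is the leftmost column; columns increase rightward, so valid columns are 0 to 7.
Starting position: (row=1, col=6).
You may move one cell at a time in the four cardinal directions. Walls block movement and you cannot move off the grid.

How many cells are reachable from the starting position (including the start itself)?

BFS flood-fill from (row=1, col=6):
  Distance 0: (row=1, col=6)
  Distance 1: (row=0, col=6), (row=1, col=7), (row=2, col=6)
  Distance 2: (row=0, col=5), (row=2, col=5), (row=2, col=7)
  Distance 3: (row=0, col=4), (row=2, col=4), (row=3, col=7)
  Distance 4: (row=0, col=3), (row=1, col=4), (row=2, col=3), (row=3, col=4)
  Distance 5: (row=1, col=3), (row=2, col=2), (row=3, col=3)
  Distance 6: (row=1, col=2), (row=2, col=1), (row=3, col=2)
  Distance 7: (row=1, col=1), (row=2, col=0), (row=3, col=1)
  Distance 8: (row=0, col=1), (row=3, col=0)
  Distance 9: (row=0, col=0)
Total reachable: 26 (grid has 26 open cells total)

Answer: Reachable cells: 26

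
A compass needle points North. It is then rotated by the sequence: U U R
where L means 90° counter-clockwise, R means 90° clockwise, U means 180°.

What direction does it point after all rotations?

Answer: Final heading: East

Derivation:
Start: North
  U (U-turn (180°)) -> South
  U (U-turn (180°)) -> North
  R (right (90° clockwise)) -> East
Final: East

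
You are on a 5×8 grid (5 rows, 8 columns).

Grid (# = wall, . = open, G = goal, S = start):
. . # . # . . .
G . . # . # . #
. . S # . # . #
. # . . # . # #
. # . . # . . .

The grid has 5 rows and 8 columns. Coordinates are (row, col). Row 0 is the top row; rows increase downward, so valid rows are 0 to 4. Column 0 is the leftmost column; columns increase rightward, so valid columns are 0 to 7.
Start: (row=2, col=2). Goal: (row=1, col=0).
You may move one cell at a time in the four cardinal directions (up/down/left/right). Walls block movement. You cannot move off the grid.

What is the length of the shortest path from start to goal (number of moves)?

Answer: Shortest path length: 3

Derivation:
BFS from (row=2, col=2) until reaching (row=1, col=0):
  Distance 0: (row=2, col=2)
  Distance 1: (row=1, col=2), (row=2, col=1), (row=3, col=2)
  Distance 2: (row=1, col=1), (row=2, col=0), (row=3, col=3), (row=4, col=2)
  Distance 3: (row=0, col=1), (row=1, col=0), (row=3, col=0), (row=4, col=3)  <- goal reached here
One shortest path (3 moves): (row=2, col=2) -> (row=2, col=1) -> (row=2, col=0) -> (row=1, col=0)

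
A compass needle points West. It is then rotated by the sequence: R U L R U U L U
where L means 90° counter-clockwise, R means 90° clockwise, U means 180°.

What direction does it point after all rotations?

Answer: Final heading: West

Derivation:
Start: West
  R (right (90° clockwise)) -> North
  U (U-turn (180°)) -> South
  L (left (90° counter-clockwise)) -> East
  R (right (90° clockwise)) -> South
  U (U-turn (180°)) -> North
  U (U-turn (180°)) -> South
  L (left (90° counter-clockwise)) -> East
  U (U-turn (180°)) -> West
Final: West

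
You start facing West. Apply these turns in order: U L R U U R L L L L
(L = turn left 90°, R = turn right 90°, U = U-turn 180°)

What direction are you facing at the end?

Answer: Final heading: South

Derivation:
Start: West
  U (U-turn (180°)) -> East
  L (left (90° counter-clockwise)) -> North
  R (right (90° clockwise)) -> East
  U (U-turn (180°)) -> West
  U (U-turn (180°)) -> East
  R (right (90° clockwise)) -> South
  L (left (90° counter-clockwise)) -> East
  L (left (90° counter-clockwise)) -> North
  L (left (90° counter-clockwise)) -> West
  L (left (90° counter-clockwise)) -> South
Final: South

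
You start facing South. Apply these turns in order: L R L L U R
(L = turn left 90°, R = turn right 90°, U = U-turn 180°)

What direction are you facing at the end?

Start: South
  L (left (90° counter-clockwise)) -> East
  R (right (90° clockwise)) -> South
  L (left (90° counter-clockwise)) -> East
  L (left (90° counter-clockwise)) -> North
  U (U-turn (180°)) -> South
  R (right (90° clockwise)) -> West
Final: West

Answer: Final heading: West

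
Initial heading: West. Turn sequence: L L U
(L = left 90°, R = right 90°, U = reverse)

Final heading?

Answer: Final heading: West

Derivation:
Start: West
  L (left (90° counter-clockwise)) -> South
  L (left (90° counter-clockwise)) -> East
  U (U-turn (180°)) -> West
Final: West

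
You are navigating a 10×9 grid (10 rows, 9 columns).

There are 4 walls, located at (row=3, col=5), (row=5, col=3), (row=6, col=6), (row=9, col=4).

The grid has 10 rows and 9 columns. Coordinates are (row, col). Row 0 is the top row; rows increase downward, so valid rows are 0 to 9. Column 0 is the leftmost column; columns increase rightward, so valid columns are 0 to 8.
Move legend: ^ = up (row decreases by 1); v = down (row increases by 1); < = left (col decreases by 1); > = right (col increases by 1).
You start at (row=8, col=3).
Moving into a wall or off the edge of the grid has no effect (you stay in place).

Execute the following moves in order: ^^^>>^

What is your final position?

Answer: Final position: (row=5, col=5)

Derivation:
Start: (row=8, col=3)
  ^ (up): (row=8, col=3) -> (row=7, col=3)
  ^ (up): (row=7, col=3) -> (row=6, col=3)
  ^ (up): blocked, stay at (row=6, col=3)
  > (right): (row=6, col=3) -> (row=6, col=4)
  > (right): (row=6, col=4) -> (row=6, col=5)
  ^ (up): (row=6, col=5) -> (row=5, col=5)
Final: (row=5, col=5)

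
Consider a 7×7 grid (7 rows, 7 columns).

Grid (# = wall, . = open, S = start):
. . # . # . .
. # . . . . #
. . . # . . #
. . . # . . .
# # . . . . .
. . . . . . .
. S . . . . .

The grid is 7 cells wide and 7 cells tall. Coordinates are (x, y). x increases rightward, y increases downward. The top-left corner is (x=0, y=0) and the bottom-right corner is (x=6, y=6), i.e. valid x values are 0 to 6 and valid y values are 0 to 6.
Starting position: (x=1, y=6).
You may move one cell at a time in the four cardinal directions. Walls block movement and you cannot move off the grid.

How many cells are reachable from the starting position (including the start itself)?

BFS flood-fill from (x=1, y=6):
  Distance 0: (x=1, y=6)
  Distance 1: (x=1, y=5), (x=0, y=6), (x=2, y=6)
  Distance 2: (x=0, y=5), (x=2, y=5), (x=3, y=6)
  Distance 3: (x=2, y=4), (x=3, y=5), (x=4, y=6)
  Distance 4: (x=2, y=3), (x=3, y=4), (x=4, y=5), (x=5, y=6)
  Distance 5: (x=2, y=2), (x=1, y=3), (x=4, y=4), (x=5, y=5), (x=6, y=6)
  Distance 6: (x=2, y=1), (x=1, y=2), (x=0, y=3), (x=4, y=3), (x=5, y=4), (x=6, y=5)
  Distance 7: (x=3, y=1), (x=0, y=2), (x=4, y=2), (x=5, y=3), (x=6, y=4)
  Distance 8: (x=3, y=0), (x=0, y=1), (x=4, y=1), (x=5, y=2), (x=6, y=3)
  Distance 9: (x=0, y=0), (x=5, y=1)
  Distance 10: (x=1, y=0), (x=5, y=0)
  Distance 11: (x=6, y=0)
Total reachable: 40 (grid has 40 open cells total)

Answer: Reachable cells: 40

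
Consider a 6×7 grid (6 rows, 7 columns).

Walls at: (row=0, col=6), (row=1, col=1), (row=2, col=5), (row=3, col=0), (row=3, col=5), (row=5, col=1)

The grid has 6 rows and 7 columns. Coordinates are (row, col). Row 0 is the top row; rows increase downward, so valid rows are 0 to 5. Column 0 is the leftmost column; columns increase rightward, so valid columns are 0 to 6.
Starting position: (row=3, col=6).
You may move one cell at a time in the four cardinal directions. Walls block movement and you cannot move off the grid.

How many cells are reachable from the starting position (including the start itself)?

BFS flood-fill from (row=3, col=6):
  Distance 0: (row=3, col=6)
  Distance 1: (row=2, col=6), (row=4, col=6)
  Distance 2: (row=1, col=6), (row=4, col=5), (row=5, col=6)
  Distance 3: (row=1, col=5), (row=4, col=4), (row=5, col=5)
  Distance 4: (row=0, col=5), (row=1, col=4), (row=3, col=4), (row=4, col=3), (row=5, col=4)
  Distance 5: (row=0, col=4), (row=1, col=3), (row=2, col=4), (row=3, col=3), (row=4, col=2), (row=5, col=3)
  Distance 6: (row=0, col=3), (row=1, col=2), (row=2, col=3), (row=3, col=2), (row=4, col=1), (row=5, col=2)
  Distance 7: (row=0, col=2), (row=2, col=2), (row=3, col=1), (row=4, col=0)
  Distance 8: (row=0, col=1), (row=2, col=1), (row=5, col=0)
  Distance 9: (row=0, col=0), (row=2, col=0)
  Distance 10: (row=1, col=0)
Total reachable: 36 (grid has 36 open cells total)

Answer: Reachable cells: 36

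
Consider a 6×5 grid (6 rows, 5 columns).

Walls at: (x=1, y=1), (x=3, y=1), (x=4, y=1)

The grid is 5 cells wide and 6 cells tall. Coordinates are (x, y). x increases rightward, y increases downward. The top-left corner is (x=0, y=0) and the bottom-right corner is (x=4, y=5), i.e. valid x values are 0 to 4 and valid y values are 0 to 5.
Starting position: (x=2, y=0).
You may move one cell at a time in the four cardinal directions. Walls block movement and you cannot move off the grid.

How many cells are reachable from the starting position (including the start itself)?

BFS flood-fill from (x=2, y=0):
  Distance 0: (x=2, y=0)
  Distance 1: (x=1, y=0), (x=3, y=0), (x=2, y=1)
  Distance 2: (x=0, y=0), (x=4, y=0), (x=2, y=2)
  Distance 3: (x=0, y=1), (x=1, y=2), (x=3, y=2), (x=2, y=3)
  Distance 4: (x=0, y=2), (x=4, y=2), (x=1, y=3), (x=3, y=3), (x=2, y=4)
  Distance 5: (x=0, y=3), (x=4, y=3), (x=1, y=4), (x=3, y=4), (x=2, y=5)
  Distance 6: (x=0, y=4), (x=4, y=4), (x=1, y=5), (x=3, y=5)
  Distance 7: (x=0, y=5), (x=4, y=5)
Total reachable: 27 (grid has 27 open cells total)

Answer: Reachable cells: 27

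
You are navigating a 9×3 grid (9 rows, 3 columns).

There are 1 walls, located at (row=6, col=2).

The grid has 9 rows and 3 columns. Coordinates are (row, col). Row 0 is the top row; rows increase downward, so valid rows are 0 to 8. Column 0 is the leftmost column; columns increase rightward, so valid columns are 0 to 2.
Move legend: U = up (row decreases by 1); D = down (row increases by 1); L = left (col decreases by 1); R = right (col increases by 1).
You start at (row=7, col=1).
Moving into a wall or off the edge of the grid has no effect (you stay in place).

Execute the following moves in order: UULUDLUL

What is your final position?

Start: (row=7, col=1)
  U (up): (row=7, col=1) -> (row=6, col=1)
  U (up): (row=6, col=1) -> (row=5, col=1)
  L (left): (row=5, col=1) -> (row=5, col=0)
  U (up): (row=5, col=0) -> (row=4, col=0)
  D (down): (row=4, col=0) -> (row=5, col=0)
  L (left): blocked, stay at (row=5, col=0)
  U (up): (row=5, col=0) -> (row=4, col=0)
  L (left): blocked, stay at (row=4, col=0)
Final: (row=4, col=0)

Answer: Final position: (row=4, col=0)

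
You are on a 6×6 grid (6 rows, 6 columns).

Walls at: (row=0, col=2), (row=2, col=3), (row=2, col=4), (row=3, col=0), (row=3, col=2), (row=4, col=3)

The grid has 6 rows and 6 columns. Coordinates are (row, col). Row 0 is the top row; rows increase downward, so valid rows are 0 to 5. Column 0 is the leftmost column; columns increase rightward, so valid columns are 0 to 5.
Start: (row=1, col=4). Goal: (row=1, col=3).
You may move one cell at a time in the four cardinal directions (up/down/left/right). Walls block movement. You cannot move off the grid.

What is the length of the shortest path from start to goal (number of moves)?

BFS from (row=1, col=4) until reaching (row=1, col=3):
  Distance 0: (row=1, col=4)
  Distance 1: (row=0, col=4), (row=1, col=3), (row=1, col=5)  <- goal reached here
One shortest path (1 moves): (row=1, col=4) -> (row=1, col=3)

Answer: Shortest path length: 1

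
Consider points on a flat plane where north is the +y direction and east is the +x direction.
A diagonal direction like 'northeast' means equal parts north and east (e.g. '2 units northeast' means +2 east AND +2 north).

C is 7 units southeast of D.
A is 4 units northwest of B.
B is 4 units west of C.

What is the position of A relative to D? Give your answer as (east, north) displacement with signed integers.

Answer: A is at (east=-1, north=-3) relative to D.

Derivation:
Place D at the origin (east=0, north=0).
  C is 7 units southeast of D: delta (east=+7, north=-7); C at (east=7, north=-7).
  B is 4 units west of C: delta (east=-4, north=+0); B at (east=3, north=-7).
  A is 4 units northwest of B: delta (east=-4, north=+4); A at (east=-1, north=-3).
Therefore A relative to D: (east=-1, north=-3).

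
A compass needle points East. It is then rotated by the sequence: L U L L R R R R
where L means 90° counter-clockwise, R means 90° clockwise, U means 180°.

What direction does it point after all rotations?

Start: East
  L (left (90° counter-clockwise)) -> North
  U (U-turn (180°)) -> South
  L (left (90° counter-clockwise)) -> East
  L (left (90° counter-clockwise)) -> North
  R (right (90° clockwise)) -> East
  R (right (90° clockwise)) -> South
  R (right (90° clockwise)) -> West
  R (right (90° clockwise)) -> North
Final: North

Answer: Final heading: North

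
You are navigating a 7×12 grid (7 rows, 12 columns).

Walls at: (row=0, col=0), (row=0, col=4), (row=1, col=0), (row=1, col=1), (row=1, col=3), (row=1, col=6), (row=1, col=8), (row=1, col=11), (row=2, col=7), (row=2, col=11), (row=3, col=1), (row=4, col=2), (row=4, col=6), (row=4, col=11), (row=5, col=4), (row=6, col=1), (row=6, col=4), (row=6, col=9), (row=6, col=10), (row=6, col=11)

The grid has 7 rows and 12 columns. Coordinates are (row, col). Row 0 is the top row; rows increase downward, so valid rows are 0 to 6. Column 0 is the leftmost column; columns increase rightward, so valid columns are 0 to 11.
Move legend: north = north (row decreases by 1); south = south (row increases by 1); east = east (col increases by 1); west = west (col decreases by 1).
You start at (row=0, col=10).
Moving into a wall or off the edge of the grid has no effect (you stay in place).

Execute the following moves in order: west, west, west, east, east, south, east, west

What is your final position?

Answer: Final position: (row=1, col=9)

Derivation:
Start: (row=0, col=10)
  west (west): (row=0, col=10) -> (row=0, col=9)
  west (west): (row=0, col=9) -> (row=0, col=8)
  west (west): (row=0, col=8) -> (row=0, col=7)
  east (east): (row=0, col=7) -> (row=0, col=8)
  east (east): (row=0, col=8) -> (row=0, col=9)
  south (south): (row=0, col=9) -> (row=1, col=9)
  east (east): (row=1, col=9) -> (row=1, col=10)
  west (west): (row=1, col=10) -> (row=1, col=9)
Final: (row=1, col=9)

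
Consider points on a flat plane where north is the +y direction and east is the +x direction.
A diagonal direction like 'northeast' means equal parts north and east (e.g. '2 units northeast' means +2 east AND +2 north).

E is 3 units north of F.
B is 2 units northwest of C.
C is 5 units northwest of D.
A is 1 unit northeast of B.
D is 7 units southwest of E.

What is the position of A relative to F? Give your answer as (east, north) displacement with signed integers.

Place F at the origin (east=0, north=0).
  E is 3 units north of F: delta (east=+0, north=+3); E at (east=0, north=3).
  D is 7 units southwest of E: delta (east=-7, north=-7); D at (east=-7, north=-4).
  C is 5 units northwest of D: delta (east=-5, north=+5); C at (east=-12, north=1).
  B is 2 units northwest of C: delta (east=-2, north=+2); B at (east=-14, north=3).
  A is 1 unit northeast of B: delta (east=+1, north=+1); A at (east=-13, north=4).
Therefore A relative to F: (east=-13, north=4).

Answer: A is at (east=-13, north=4) relative to F.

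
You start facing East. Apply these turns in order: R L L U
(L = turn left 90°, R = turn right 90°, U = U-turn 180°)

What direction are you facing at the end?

Answer: Final heading: South

Derivation:
Start: East
  R (right (90° clockwise)) -> South
  L (left (90° counter-clockwise)) -> East
  L (left (90° counter-clockwise)) -> North
  U (U-turn (180°)) -> South
Final: South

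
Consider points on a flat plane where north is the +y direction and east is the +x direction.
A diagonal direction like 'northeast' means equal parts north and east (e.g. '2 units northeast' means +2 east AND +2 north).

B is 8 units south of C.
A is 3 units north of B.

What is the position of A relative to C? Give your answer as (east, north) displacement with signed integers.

Answer: A is at (east=0, north=-5) relative to C.

Derivation:
Place C at the origin (east=0, north=0).
  B is 8 units south of C: delta (east=+0, north=-8); B at (east=0, north=-8).
  A is 3 units north of B: delta (east=+0, north=+3); A at (east=0, north=-5).
Therefore A relative to C: (east=0, north=-5).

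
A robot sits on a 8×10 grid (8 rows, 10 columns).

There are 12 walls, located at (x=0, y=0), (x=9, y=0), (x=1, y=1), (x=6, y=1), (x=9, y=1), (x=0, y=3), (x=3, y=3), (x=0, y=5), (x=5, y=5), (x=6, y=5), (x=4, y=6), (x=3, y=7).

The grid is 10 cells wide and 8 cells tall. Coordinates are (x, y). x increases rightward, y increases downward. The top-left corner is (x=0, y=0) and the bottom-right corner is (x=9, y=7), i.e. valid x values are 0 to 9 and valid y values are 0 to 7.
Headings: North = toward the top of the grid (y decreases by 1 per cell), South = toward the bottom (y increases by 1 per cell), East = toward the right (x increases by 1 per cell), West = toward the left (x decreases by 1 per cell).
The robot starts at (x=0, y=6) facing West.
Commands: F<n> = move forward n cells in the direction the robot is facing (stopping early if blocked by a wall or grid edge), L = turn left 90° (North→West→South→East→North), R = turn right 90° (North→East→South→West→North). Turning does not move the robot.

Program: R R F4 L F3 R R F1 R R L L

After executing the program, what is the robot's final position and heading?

Start: (x=0, y=6), facing West
  R: turn right, now facing North
  R: turn right, now facing East
  F4: move forward 3/4 (blocked), now at (x=3, y=6)
  L: turn left, now facing North
  F3: move forward 2/3 (blocked), now at (x=3, y=4)
  R: turn right, now facing East
  R: turn right, now facing South
  F1: move forward 1, now at (x=3, y=5)
  R: turn right, now facing West
  R: turn right, now facing North
  L: turn left, now facing West
  L: turn left, now facing South
Final: (x=3, y=5), facing South

Answer: Final position: (x=3, y=5), facing South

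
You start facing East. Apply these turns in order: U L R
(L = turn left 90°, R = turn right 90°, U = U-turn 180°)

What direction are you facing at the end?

Answer: Final heading: West

Derivation:
Start: East
  U (U-turn (180°)) -> West
  L (left (90° counter-clockwise)) -> South
  R (right (90° clockwise)) -> West
Final: West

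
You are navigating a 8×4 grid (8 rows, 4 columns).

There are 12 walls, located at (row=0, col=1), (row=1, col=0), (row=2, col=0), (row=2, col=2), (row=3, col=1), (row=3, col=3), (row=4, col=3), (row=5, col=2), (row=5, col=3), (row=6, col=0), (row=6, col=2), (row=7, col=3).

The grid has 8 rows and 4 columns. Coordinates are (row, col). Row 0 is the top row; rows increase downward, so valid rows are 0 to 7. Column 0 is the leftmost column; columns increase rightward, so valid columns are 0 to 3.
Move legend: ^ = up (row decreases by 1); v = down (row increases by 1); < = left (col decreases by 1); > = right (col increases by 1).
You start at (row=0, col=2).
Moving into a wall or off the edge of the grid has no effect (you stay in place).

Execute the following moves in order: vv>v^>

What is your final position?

Start: (row=0, col=2)
  v (down): (row=0, col=2) -> (row=1, col=2)
  v (down): blocked, stay at (row=1, col=2)
  > (right): (row=1, col=2) -> (row=1, col=3)
  v (down): (row=1, col=3) -> (row=2, col=3)
  ^ (up): (row=2, col=3) -> (row=1, col=3)
  > (right): blocked, stay at (row=1, col=3)
Final: (row=1, col=3)

Answer: Final position: (row=1, col=3)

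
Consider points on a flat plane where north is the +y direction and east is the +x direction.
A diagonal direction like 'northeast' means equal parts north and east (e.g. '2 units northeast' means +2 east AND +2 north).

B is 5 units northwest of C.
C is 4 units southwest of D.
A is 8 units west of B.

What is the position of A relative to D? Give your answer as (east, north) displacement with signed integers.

Answer: A is at (east=-17, north=1) relative to D.

Derivation:
Place D at the origin (east=0, north=0).
  C is 4 units southwest of D: delta (east=-4, north=-4); C at (east=-4, north=-4).
  B is 5 units northwest of C: delta (east=-5, north=+5); B at (east=-9, north=1).
  A is 8 units west of B: delta (east=-8, north=+0); A at (east=-17, north=1).
Therefore A relative to D: (east=-17, north=1).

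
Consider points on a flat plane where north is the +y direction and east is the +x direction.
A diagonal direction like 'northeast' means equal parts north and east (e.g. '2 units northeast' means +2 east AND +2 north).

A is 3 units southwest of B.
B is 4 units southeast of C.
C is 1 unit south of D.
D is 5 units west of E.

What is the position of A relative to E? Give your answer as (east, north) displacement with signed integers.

Place E at the origin (east=0, north=0).
  D is 5 units west of E: delta (east=-5, north=+0); D at (east=-5, north=0).
  C is 1 unit south of D: delta (east=+0, north=-1); C at (east=-5, north=-1).
  B is 4 units southeast of C: delta (east=+4, north=-4); B at (east=-1, north=-5).
  A is 3 units southwest of B: delta (east=-3, north=-3); A at (east=-4, north=-8).
Therefore A relative to E: (east=-4, north=-8).

Answer: A is at (east=-4, north=-8) relative to E.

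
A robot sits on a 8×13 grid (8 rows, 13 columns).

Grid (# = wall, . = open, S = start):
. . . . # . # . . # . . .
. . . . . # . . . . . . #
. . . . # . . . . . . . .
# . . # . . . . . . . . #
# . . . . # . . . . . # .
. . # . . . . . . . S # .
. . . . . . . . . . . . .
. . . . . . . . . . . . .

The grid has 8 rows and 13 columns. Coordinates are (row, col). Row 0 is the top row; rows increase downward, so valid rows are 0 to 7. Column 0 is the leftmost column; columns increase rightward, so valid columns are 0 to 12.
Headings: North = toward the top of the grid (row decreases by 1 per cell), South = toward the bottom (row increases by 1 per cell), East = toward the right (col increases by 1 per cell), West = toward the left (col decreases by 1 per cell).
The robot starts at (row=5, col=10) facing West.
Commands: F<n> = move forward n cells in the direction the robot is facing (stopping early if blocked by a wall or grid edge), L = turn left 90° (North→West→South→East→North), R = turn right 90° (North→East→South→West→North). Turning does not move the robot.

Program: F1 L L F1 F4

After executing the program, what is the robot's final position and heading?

Answer: Final position: (row=5, col=10), facing East

Derivation:
Start: (row=5, col=10), facing West
  F1: move forward 1, now at (row=5, col=9)
  L: turn left, now facing South
  L: turn left, now facing East
  F1: move forward 1, now at (row=5, col=10)
  F4: move forward 0/4 (blocked), now at (row=5, col=10)
Final: (row=5, col=10), facing East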